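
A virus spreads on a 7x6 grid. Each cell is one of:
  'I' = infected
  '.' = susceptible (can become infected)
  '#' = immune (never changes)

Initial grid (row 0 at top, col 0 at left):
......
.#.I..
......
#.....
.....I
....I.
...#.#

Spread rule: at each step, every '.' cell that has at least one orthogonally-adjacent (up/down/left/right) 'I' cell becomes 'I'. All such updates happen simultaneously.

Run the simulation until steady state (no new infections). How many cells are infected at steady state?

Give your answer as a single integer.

Answer: 38

Derivation:
Step 0 (initial): 3 infected
Step 1: +9 new -> 12 infected
Step 2: +10 new -> 22 infected
Step 3: +7 new -> 29 infected
Step 4: +6 new -> 35 infected
Step 5: +3 new -> 38 infected
Step 6: +0 new -> 38 infected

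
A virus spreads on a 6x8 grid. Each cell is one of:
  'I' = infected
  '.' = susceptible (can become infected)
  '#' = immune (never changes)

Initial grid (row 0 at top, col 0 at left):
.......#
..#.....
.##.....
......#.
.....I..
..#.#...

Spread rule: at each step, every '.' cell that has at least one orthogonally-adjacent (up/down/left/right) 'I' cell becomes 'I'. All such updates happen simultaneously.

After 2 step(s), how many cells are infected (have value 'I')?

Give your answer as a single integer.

Step 0 (initial): 1 infected
Step 1: +4 new -> 5 infected
Step 2: +5 new -> 10 infected

Answer: 10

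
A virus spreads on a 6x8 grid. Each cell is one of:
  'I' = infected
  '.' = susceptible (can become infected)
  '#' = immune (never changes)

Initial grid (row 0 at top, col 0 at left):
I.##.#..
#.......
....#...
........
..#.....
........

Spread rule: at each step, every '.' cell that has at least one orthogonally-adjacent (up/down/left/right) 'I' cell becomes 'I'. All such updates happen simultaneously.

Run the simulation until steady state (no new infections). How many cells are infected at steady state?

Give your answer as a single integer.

Answer: 42

Derivation:
Step 0 (initial): 1 infected
Step 1: +1 new -> 2 infected
Step 2: +1 new -> 3 infected
Step 3: +2 new -> 5 infected
Step 4: +4 new -> 9 infected
Step 5: +5 new -> 14 infected
Step 6: +5 new -> 19 infected
Step 7: +6 new -> 25 infected
Step 8: +6 new -> 31 infected
Step 9: +5 new -> 36 infected
Step 10: +3 new -> 39 infected
Step 11: +2 new -> 41 infected
Step 12: +1 new -> 42 infected
Step 13: +0 new -> 42 infected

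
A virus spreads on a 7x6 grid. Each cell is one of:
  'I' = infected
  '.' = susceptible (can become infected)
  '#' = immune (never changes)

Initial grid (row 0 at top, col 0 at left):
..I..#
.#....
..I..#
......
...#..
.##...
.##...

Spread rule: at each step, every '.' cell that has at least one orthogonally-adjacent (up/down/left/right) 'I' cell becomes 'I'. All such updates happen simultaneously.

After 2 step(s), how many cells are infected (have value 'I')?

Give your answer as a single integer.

Answer: 16

Derivation:
Step 0 (initial): 2 infected
Step 1: +6 new -> 8 infected
Step 2: +8 new -> 16 infected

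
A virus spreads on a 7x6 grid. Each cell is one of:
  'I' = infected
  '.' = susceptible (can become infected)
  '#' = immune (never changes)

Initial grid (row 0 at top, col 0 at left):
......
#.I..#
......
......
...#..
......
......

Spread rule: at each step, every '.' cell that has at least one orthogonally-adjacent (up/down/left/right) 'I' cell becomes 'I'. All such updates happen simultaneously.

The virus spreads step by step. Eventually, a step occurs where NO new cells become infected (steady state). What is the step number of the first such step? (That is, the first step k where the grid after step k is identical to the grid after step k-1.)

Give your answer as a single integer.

Answer: 9

Derivation:
Step 0 (initial): 1 infected
Step 1: +4 new -> 5 infected
Step 2: +6 new -> 11 infected
Step 3: +7 new -> 18 infected
Step 4: +6 new -> 24 infected
Step 5: +6 new -> 30 infected
Step 6: +5 new -> 35 infected
Step 7: +3 new -> 38 infected
Step 8: +1 new -> 39 infected
Step 9: +0 new -> 39 infected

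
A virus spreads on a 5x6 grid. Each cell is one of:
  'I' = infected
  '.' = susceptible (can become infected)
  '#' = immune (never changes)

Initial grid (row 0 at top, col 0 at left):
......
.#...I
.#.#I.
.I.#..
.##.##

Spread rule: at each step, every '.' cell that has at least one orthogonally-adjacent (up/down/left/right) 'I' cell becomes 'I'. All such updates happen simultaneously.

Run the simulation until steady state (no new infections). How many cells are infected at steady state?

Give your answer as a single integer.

Answer: 21

Derivation:
Step 0 (initial): 3 infected
Step 1: +6 new -> 9 infected
Step 2: +6 new -> 15 infected
Step 3: +3 new -> 18 infected
Step 4: +2 new -> 20 infected
Step 5: +1 new -> 21 infected
Step 6: +0 new -> 21 infected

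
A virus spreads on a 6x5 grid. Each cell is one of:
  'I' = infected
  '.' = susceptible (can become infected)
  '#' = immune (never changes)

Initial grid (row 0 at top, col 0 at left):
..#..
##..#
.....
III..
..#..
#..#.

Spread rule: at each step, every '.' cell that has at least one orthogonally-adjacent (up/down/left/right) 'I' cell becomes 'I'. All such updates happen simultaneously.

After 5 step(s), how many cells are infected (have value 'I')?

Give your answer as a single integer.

Answer: 21

Derivation:
Step 0 (initial): 3 infected
Step 1: +6 new -> 9 infected
Step 2: +5 new -> 14 infected
Step 3: +4 new -> 18 infected
Step 4: +2 new -> 20 infected
Step 5: +1 new -> 21 infected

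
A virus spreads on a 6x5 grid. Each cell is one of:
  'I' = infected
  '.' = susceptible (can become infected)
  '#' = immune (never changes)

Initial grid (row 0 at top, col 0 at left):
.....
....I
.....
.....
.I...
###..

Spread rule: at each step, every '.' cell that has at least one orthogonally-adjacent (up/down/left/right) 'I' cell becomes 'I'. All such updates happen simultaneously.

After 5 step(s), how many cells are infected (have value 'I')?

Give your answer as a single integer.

Answer: 27

Derivation:
Step 0 (initial): 2 infected
Step 1: +6 new -> 8 infected
Step 2: +8 new -> 16 infected
Step 3: +7 new -> 23 infected
Step 4: +3 new -> 26 infected
Step 5: +1 new -> 27 infected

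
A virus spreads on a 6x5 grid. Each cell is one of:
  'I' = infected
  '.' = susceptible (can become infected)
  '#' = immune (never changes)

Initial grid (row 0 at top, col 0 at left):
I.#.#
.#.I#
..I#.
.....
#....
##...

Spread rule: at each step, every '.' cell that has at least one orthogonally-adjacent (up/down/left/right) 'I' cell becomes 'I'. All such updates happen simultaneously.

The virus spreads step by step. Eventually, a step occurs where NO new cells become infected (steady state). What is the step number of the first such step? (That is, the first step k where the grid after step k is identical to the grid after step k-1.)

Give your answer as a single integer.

Answer: 6

Derivation:
Step 0 (initial): 3 infected
Step 1: +6 new -> 9 infected
Step 2: +4 new -> 13 infected
Step 3: +5 new -> 18 infected
Step 4: +3 new -> 21 infected
Step 5: +1 new -> 22 infected
Step 6: +0 new -> 22 infected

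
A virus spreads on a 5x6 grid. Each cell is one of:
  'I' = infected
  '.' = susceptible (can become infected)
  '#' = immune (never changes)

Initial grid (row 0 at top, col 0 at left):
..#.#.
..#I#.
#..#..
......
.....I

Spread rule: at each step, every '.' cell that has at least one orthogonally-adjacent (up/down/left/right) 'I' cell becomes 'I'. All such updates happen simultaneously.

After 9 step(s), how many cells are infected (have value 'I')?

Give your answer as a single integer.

Answer: 24

Derivation:
Step 0 (initial): 2 infected
Step 1: +3 new -> 5 infected
Step 2: +3 new -> 8 infected
Step 3: +4 new -> 12 infected
Step 4: +3 new -> 15 infected
Step 5: +3 new -> 18 infected
Step 6: +2 new -> 20 infected
Step 7: +1 new -> 21 infected
Step 8: +2 new -> 23 infected
Step 9: +1 new -> 24 infected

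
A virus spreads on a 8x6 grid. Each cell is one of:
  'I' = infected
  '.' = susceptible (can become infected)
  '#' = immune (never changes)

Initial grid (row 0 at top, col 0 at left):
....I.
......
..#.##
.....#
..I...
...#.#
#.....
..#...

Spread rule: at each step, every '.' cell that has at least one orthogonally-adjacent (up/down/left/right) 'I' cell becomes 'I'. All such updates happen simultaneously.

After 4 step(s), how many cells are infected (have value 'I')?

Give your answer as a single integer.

Step 0 (initial): 2 infected
Step 1: +7 new -> 9 infected
Step 2: +9 new -> 18 infected
Step 3: +11 new -> 29 infected
Step 4: +6 new -> 35 infected

Answer: 35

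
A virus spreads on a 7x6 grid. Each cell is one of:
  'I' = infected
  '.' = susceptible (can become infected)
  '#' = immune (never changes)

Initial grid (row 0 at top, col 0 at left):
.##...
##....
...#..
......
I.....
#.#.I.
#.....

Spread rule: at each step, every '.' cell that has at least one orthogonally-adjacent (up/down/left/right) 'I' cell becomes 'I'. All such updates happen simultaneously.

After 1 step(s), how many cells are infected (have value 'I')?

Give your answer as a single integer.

Step 0 (initial): 2 infected
Step 1: +6 new -> 8 infected

Answer: 8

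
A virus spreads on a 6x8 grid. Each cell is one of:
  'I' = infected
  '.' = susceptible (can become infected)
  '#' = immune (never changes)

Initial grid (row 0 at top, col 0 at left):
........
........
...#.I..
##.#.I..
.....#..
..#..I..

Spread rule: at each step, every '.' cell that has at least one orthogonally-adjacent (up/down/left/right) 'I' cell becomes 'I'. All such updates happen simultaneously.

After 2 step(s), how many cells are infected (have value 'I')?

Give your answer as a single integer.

Step 0 (initial): 3 infected
Step 1: +7 new -> 10 infected
Step 2: +9 new -> 19 infected

Answer: 19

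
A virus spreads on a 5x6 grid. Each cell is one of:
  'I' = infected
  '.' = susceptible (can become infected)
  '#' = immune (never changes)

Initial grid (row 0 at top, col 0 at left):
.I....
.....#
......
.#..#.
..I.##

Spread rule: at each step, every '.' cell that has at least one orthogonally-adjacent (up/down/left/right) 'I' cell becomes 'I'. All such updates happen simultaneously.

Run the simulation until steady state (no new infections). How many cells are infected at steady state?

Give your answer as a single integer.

Answer: 25

Derivation:
Step 0 (initial): 2 infected
Step 1: +6 new -> 8 infected
Step 2: +7 new -> 15 infected
Step 3: +5 new -> 20 infected
Step 4: +3 new -> 23 infected
Step 5: +1 new -> 24 infected
Step 6: +1 new -> 25 infected
Step 7: +0 new -> 25 infected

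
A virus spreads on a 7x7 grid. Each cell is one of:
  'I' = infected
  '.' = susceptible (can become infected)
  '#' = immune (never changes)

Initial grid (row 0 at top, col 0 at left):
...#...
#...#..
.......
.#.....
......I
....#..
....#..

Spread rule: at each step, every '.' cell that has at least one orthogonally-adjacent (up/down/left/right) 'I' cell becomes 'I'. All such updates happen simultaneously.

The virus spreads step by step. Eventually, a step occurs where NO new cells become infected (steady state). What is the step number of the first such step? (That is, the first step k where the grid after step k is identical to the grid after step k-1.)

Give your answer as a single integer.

Answer: 11

Derivation:
Step 0 (initial): 1 infected
Step 1: +3 new -> 4 infected
Step 2: +5 new -> 9 infected
Step 3: +5 new -> 14 infected
Step 4: +6 new -> 20 infected
Step 5: +6 new -> 26 infected
Step 6: +6 new -> 32 infected
Step 7: +5 new -> 37 infected
Step 8: +4 new -> 41 infected
Step 9: +1 new -> 42 infected
Step 10: +1 new -> 43 infected
Step 11: +0 new -> 43 infected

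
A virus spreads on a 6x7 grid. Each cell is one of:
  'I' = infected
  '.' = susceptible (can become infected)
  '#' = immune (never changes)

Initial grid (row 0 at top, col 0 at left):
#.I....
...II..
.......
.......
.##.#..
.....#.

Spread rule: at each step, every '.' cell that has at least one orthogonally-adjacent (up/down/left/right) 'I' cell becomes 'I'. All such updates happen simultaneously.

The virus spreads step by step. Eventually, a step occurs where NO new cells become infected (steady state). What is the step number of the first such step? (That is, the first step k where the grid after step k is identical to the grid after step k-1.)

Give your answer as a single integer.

Step 0 (initial): 3 infected
Step 1: +7 new -> 10 infected
Step 2: +7 new -> 17 infected
Step 3: +7 new -> 24 infected
Step 4: +5 new -> 29 infected
Step 5: +4 new -> 33 infected
Step 6: +3 new -> 36 infected
Step 7: +1 new -> 37 infected
Step 8: +0 new -> 37 infected

Answer: 8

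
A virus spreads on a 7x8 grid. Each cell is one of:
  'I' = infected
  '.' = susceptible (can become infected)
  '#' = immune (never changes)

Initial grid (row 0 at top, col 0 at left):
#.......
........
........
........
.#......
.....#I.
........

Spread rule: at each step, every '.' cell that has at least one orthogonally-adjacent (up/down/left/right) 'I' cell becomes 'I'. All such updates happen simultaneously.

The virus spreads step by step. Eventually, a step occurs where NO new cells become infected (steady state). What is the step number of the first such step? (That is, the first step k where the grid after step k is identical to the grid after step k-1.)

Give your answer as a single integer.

Answer: 11

Derivation:
Step 0 (initial): 1 infected
Step 1: +3 new -> 4 infected
Step 2: +5 new -> 9 infected
Step 3: +5 new -> 14 infected
Step 4: +7 new -> 21 infected
Step 5: +8 new -> 29 infected
Step 6: +7 new -> 36 infected
Step 7: +6 new -> 42 infected
Step 8: +5 new -> 47 infected
Step 9: +4 new -> 51 infected
Step 10: +2 new -> 53 infected
Step 11: +0 new -> 53 infected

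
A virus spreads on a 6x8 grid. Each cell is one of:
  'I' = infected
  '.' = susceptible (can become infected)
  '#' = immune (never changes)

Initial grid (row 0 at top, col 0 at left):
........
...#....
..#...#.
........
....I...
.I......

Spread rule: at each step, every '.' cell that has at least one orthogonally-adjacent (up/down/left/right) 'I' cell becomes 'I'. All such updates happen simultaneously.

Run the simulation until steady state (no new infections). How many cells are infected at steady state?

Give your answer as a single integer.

Step 0 (initial): 2 infected
Step 1: +7 new -> 9 infected
Step 2: +9 new -> 18 infected
Step 3: +9 new -> 27 infected
Step 4: +6 new -> 33 infected
Step 5: +7 new -> 40 infected
Step 6: +4 new -> 44 infected
Step 7: +1 new -> 45 infected
Step 8: +0 new -> 45 infected

Answer: 45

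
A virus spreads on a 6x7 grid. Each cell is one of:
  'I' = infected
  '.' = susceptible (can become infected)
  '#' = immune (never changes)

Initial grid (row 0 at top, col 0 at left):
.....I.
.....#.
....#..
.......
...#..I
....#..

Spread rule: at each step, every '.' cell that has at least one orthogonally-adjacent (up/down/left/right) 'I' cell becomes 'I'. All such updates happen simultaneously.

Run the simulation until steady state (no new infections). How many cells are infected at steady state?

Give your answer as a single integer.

Answer: 38

Derivation:
Step 0 (initial): 2 infected
Step 1: +5 new -> 7 infected
Step 2: +7 new -> 14 infected
Step 3: +4 new -> 18 infected
Step 4: +4 new -> 22 infected
Step 5: +4 new -> 26 infected
Step 6: +4 new -> 30 infected
Step 7: +4 new -> 34 infected
Step 8: +3 new -> 37 infected
Step 9: +1 new -> 38 infected
Step 10: +0 new -> 38 infected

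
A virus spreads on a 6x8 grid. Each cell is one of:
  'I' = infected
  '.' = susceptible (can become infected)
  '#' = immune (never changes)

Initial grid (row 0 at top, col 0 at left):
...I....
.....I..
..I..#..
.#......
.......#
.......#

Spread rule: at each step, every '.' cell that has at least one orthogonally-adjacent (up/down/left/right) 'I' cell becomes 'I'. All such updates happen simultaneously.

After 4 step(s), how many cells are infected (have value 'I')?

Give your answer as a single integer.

Step 0 (initial): 3 infected
Step 1: +10 new -> 13 infected
Step 2: +9 new -> 22 infected
Step 3: +10 new -> 32 infected
Step 4: +7 new -> 39 infected

Answer: 39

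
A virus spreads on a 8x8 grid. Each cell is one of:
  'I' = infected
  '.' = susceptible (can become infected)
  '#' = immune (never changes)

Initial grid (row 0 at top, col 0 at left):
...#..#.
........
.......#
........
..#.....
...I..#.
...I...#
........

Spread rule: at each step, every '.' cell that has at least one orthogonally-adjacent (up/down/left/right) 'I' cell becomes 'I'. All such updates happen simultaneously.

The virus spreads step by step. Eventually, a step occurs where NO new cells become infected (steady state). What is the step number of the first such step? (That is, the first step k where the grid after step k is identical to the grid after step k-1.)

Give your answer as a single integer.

Step 0 (initial): 2 infected
Step 1: +6 new -> 8 infected
Step 2: +8 new -> 16 infected
Step 3: +10 new -> 26 infected
Step 4: +9 new -> 35 infected
Step 5: +8 new -> 43 infected
Step 6: +8 new -> 51 infected
Step 7: +4 new -> 55 infected
Step 8: +2 new -> 57 infected
Step 9: +1 new -> 58 infected
Step 10: +0 new -> 58 infected

Answer: 10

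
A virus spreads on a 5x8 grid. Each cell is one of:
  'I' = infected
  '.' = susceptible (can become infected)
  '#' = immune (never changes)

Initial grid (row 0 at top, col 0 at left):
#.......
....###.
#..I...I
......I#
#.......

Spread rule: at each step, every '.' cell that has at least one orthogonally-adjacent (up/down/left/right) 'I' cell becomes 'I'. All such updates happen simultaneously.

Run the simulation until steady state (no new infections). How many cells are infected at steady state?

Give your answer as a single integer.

Step 0 (initial): 3 infected
Step 1: +8 new -> 11 infected
Step 2: +10 new -> 21 infected
Step 3: +7 new -> 28 infected
Step 4: +5 new -> 33 infected
Step 5: +0 new -> 33 infected

Answer: 33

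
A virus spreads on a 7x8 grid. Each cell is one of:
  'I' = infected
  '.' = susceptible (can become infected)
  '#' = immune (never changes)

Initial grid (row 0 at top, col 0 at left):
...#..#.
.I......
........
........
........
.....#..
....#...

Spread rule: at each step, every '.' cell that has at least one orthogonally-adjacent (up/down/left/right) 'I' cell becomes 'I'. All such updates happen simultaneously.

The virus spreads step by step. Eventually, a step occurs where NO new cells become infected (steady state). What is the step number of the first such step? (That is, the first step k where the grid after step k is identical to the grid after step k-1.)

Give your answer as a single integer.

Answer: 12

Derivation:
Step 0 (initial): 1 infected
Step 1: +4 new -> 5 infected
Step 2: +6 new -> 11 infected
Step 3: +5 new -> 16 infected
Step 4: +7 new -> 23 infected
Step 5: +8 new -> 31 infected
Step 6: +7 new -> 38 infected
Step 7: +6 new -> 44 infected
Step 8: +2 new -> 46 infected
Step 9: +2 new -> 48 infected
Step 10: +2 new -> 50 infected
Step 11: +2 new -> 52 infected
Step 12: +0 new -> 52 infected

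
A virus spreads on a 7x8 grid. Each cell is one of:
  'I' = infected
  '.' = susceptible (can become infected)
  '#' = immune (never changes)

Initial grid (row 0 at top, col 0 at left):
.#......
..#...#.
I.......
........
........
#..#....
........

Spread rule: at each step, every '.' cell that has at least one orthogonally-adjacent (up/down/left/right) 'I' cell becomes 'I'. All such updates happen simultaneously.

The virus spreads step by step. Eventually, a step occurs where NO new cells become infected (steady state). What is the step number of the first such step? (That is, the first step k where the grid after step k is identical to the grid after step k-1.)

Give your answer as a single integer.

Answer: 12

Derivation:
Step 0 (initial): 1 infected
Step 1: +3 new -> 4 infected
Step 2: +5 new -> 9 infected
Step 3: +3 new -> 12 infected
Step 4: +5 new -> 17 infected
Step 5: +7 new -> 24 infected
Step 6: +8 new -> 32 infected
Step 7: +6 new -> 38 infected
Step 8: +6 new -> 44 infected
Step 9: +4 new -> 48 infected
Step 10: +2 new -> 50 infected
Step 11: +1 new -> 51 infected
Step 12: +0 new -> 51 infected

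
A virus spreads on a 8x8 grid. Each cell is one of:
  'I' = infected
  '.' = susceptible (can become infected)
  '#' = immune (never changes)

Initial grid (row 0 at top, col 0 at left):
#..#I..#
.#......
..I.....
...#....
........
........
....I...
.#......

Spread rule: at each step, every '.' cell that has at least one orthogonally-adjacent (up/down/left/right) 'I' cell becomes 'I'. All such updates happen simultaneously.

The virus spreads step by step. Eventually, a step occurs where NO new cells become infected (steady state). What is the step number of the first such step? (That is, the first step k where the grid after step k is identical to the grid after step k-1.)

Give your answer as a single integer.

Step 0 (initial): 3 infected
Step 1: +10 new -> 13 infected
Step 2: +15 new -> 28 infected
Step 3: +15 new -> 43 infected
Step 4: +9 new -> 52 infected
Step 5: +5 new -> 57 infected
Step 6: +1 new -> 58 infected
Step 7: +0 new -> 58 infected

Answer: 7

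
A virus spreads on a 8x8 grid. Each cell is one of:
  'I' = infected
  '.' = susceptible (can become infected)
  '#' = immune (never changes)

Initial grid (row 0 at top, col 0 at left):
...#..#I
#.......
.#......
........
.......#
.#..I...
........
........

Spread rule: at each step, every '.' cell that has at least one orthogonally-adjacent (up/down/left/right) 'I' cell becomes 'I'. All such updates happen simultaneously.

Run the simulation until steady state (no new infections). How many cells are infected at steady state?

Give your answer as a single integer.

Answer: 58

Derivation:
Step 0 (initial): 2 infected
Step 1: +5 new -> 7 infected
Step 2: +10 new -> 17 infected
Step 3: +13 new -> 30 infected
Step 4: +11 new -> 41 infected
Step 5: +8 new -> 49 infected
Step 6: +4 new -> 53 infected
Step 7: +3 new -> 56 infected
Step 8: +1 new -> 57 infected
Step 9: +1 new -> 58 infected
Step 10: +0 new -> 58 infected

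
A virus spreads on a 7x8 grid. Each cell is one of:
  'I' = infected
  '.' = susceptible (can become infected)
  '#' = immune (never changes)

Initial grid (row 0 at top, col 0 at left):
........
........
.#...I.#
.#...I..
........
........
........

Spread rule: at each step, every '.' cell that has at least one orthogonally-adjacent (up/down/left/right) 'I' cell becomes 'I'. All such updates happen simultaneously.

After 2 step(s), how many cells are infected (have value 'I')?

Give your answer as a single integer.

Step 0 (initial): 2 infected
Step 1: +6 new -> 8 infected
Step 2: +9 new -> 17 infected

Answer: 17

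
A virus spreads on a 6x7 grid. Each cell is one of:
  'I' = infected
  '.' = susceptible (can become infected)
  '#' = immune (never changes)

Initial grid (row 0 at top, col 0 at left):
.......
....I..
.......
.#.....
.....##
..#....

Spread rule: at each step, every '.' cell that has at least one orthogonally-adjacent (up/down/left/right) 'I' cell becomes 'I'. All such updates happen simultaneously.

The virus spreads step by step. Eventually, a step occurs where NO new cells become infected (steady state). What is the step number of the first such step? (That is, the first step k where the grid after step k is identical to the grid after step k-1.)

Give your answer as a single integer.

Answer: 9

Derivation:
Step 0 (initial): 1 infected
Step 1: +4 new -> 5 infected
Step 2: +7 new -> 12 infected
Step 3: +8 new -> 20 infected
Step 4: +7 new -> 27 infected
Step 5: +5 new -> 32 infected
Step 6: +3 new -> 35 infected
Step 7: +2 new -> 37 infected
Step 8: +1 new -> 38 infected
Step 9: +0 new -> 38 infected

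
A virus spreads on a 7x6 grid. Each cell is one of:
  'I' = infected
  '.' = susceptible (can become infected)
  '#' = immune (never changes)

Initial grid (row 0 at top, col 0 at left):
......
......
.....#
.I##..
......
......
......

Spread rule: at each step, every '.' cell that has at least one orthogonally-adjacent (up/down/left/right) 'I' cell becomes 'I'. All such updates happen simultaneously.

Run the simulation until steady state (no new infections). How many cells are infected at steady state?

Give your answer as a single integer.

Step 0 (initial): 1 infected
Step 1: +3 new -> 4 infected
Step 2: +6 new -> 10 infected
Step 3: +8 new -> 18 infected
Step 4: +8 new -> 26 infected
Step 5: +6 new -> 32 infected
Step 6: +5 new -> 37 infected
Step 7: +2 new -> 39 infected
Step 8: +0 new -> 39 infected

Answer: 39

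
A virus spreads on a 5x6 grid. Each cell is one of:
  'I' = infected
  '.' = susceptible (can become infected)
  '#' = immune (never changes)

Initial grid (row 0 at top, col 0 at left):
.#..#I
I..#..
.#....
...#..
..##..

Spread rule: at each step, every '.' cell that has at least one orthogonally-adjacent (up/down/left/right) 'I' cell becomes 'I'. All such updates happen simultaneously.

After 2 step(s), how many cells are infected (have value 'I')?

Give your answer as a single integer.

Answer: 10

Derivation:
Step 0 (initial): 2 infected
Step 1: +4 new -> 6 infected
Step 2: +4 new -> 10 infected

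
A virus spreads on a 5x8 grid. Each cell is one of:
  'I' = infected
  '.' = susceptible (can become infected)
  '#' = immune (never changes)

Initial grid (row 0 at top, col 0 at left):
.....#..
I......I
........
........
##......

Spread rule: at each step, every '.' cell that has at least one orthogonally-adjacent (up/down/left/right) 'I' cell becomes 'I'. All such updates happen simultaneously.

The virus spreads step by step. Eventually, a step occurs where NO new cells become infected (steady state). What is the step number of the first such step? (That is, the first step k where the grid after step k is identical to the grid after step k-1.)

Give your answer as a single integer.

Step 0 (initial): 2 infected
Step 1: +6 new -> 8 infected
Step 2: +8 new -> 16 infected
Step 3: +8 new -> 24 infected
Step 4: +7 new -> 31 infected
Step 5: +4 new -> 35 infected
Step 6: +2 new -> 37 infected
Step 7: +0 new -> 37 infected

Answer: 7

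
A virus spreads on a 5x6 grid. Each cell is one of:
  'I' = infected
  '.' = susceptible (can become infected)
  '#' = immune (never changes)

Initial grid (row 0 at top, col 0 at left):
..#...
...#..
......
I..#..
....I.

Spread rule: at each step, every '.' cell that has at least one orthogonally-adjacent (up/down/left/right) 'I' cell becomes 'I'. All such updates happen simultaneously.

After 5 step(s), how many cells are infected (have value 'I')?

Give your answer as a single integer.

Answer: 27

Derivation:
Step 0 (initial): 2 infected
Step 1: +6 new -> 8 infected
Step 2: +7 new -> 15 infected
Step 3: +6 new -> 21 infected
Step 4: +4 new -> 25 infected
Step 5: +2 new -> 27 infected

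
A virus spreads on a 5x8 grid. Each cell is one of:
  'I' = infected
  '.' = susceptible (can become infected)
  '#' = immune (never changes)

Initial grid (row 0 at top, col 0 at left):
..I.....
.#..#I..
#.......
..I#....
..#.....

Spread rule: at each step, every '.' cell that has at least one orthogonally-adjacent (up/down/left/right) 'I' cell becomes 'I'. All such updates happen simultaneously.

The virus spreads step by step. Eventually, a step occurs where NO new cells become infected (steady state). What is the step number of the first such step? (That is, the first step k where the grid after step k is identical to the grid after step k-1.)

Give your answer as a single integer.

Step 0 (initial): 3 infected
Step 1: +8 new -> 11 infected
Step 2: +12 new -> 23 infected
Step 3: +7 new -> 30 infected
Step 4: +3 new -> 33 infected
Step 5: +2 new -> 35 infected
Step 6: +0 new -> 35 infected

Answer: 6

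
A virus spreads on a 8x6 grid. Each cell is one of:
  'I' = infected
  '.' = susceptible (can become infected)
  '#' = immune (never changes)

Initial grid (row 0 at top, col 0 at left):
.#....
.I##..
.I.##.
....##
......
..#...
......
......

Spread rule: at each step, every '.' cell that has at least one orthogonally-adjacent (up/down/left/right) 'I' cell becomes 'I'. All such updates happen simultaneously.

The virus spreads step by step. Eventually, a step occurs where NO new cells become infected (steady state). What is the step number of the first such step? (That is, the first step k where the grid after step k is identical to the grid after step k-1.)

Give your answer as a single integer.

Answer: 10

Derivation:
Step 0 (initial): 2 infected
Step 1: +4 new -> 6 infected
Step 2: +4 new -> 10 infected
Step 3: +4 new -> 14 infected
Step 4: +3 new -> 17 infected
Step 5: +5 new -> 22 infected
Step 6: +5 new -> 27 infected
Step 7: +3 new -> 30 infected
Step 8: +2 new -> 32 infected
Step 9: +1 new -> 33 infected
Step 10: +0 new -> 33 infected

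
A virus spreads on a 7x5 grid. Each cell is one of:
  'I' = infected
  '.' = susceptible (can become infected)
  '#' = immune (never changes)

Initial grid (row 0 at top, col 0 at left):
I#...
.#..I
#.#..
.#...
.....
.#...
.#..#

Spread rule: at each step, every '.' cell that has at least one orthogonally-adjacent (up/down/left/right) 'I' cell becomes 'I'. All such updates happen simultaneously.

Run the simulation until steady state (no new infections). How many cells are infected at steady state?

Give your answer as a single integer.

Step 0 (initial): 2 infected
Step 1: +4 new -> 6 infected
Step 2: +4 new -> 10 infected
Step 3: +3 new -> 13 infected
Step 4: +3 new -> 16 infected
Step 5: +2 new -> 18 infected
Step 6: +3 new -> 21 infected
Step 7: +2 new -> 23 infected
Step 8: +2 new -> 25 infected
Step 9: +1 new -> 26 infected
Step 10: +0 new -> 26 infected

Answer: 26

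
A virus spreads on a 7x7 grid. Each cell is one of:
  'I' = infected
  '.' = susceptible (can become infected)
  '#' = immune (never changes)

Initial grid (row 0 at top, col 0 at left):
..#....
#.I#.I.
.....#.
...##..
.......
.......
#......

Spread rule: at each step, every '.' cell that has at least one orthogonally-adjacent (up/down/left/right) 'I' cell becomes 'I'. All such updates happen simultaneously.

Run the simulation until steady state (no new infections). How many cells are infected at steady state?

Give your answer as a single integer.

Step 0 (initial): 2 infected
Step 1: +5 new -> 7 infected
Step 2: +8 new -> 15 infected
Step 3: +6 new -> 21 infected
Step 4: +6 new -> 27 infected
Step 5: +7 new -> 34 infected
Step 6: +6 new -> 40 infected
Step 7: +2 new -> 42 infected
Step 8: +0 new -> 42 infected

Answer: 42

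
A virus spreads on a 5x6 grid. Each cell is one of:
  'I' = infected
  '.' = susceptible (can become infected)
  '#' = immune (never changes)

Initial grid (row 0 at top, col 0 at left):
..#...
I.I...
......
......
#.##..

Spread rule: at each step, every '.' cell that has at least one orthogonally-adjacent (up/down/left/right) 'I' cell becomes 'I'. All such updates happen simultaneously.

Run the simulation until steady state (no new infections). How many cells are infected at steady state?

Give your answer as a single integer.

Step 0 (initial): 2 infected
Step 1: +5 new -> 7 infected
Step 2: +7 new -> 14 infected
Step 3: +5 new -> 19 infected
Step 4: +4 new -> 23 infected
Step 5: +2 new -> 25 infected
Step 6: +1 new -> 26 infected
Step 7: +0 new -> 26 infected

Answer: 26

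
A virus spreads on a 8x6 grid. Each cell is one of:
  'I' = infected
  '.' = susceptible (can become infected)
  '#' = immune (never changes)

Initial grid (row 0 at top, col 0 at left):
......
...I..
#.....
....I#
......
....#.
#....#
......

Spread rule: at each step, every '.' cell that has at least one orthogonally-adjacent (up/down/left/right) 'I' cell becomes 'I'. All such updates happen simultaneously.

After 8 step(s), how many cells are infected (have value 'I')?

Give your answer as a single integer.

Answer: 43

Derivation:
Step 0 (initial): 2 infected
Step 1: +7 new -> 9 infected
Step 2: +9 new -> 18 infected
Step 3: +8 new -> 26 infected
Step 4: +5 new -> 31 infected
Step 5: +5 new -> 36 infected
Step 6: +4 new -> 40 infected
Step 7: +2 new -> 42 infected
Step 8: +1 new -> 43 infected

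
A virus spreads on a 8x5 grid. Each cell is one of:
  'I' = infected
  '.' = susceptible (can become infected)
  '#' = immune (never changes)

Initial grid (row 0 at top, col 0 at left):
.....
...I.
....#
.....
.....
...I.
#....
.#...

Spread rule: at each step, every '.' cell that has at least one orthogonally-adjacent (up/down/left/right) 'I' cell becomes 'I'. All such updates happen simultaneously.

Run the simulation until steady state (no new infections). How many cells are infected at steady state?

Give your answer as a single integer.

Answer: 36

Derivation:
Step 0 (initial): 2 infected
Step 1: +8 new -> 10 infected
Step 2: +11 new -> 21 infected
Step 3: +10 new -> 31 infected
Step 4: +4 new -> 35 infected
Step 5: +1 new -> 36 infected
Step 6: +0 new -> 36 infected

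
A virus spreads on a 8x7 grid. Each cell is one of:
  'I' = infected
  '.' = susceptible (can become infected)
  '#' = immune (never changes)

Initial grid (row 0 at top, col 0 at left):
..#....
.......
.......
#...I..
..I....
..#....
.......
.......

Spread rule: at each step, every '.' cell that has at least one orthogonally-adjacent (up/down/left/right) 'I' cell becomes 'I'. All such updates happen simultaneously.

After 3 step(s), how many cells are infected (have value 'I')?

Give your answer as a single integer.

Step 0 (initial): 2 infected
Step 1: +7 new -> 9 infected
Step 2: +11 new -> 20 infected
Step 3: +12 new -> 32 infected

Answer: 32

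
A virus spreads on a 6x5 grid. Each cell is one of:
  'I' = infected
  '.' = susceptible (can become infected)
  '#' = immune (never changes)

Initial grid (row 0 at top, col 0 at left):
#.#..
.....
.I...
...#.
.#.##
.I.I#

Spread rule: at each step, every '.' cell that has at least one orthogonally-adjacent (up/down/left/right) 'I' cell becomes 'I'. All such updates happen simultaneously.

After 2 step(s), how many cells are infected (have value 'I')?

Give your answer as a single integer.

Answer: 17

Derivation:
Step 0 (initial): 3 infected
Step 1: +6 new -> 9 infected
Step 2: +8 new -> 17 infected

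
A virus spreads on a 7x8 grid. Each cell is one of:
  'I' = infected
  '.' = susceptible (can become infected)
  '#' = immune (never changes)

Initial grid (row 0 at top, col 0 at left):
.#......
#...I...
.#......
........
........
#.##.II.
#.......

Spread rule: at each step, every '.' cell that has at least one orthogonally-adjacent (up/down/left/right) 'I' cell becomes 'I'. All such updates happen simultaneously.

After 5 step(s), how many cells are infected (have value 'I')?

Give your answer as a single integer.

Step 0 (initial): 3 infected
Step 1: +10 new -> 13 infected
Step 2: +13 new -> 26 infected
Step 3: +10 new -> 36 infected
Step 4: +5 new -> 41 infected
Step 5: +3 new -> 44 infected

Answer: 44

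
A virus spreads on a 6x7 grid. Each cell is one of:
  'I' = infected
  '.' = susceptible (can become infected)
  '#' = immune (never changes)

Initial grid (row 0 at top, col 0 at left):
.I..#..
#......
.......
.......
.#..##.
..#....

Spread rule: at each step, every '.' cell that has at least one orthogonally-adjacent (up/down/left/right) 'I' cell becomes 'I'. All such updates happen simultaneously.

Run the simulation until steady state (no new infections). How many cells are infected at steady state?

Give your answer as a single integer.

Answer: 36

Derivation:
Step 0 (initial): 1 infected
Step 1: +3 new -> 4 infected
Step 2: +3 new -> 7 infected
Step 3: +4 new -> 11 infected
Step 4: +4 new -> 15 infected
Step 5: +5 new -> 20 infected
Step 6: +6 new -> 26 infected
Step 7: +5 new -> 31 infected
Step 8: +2 new -> 33 infected
Step 9: +2 new -> 35 infected
Step 10: +1 new -> 36 infected
Step 11: +0 new -> 36 infected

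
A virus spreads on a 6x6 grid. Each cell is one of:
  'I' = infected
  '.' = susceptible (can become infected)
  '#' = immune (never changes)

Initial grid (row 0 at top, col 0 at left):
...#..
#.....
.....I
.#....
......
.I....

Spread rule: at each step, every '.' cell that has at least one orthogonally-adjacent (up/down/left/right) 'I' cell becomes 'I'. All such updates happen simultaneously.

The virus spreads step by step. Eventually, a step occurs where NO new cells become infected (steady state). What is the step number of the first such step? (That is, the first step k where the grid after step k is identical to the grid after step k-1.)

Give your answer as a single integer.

Step 0 (initial): 2 infected
Step 1: +6 new -> 8 infected
Step 2: +8 new -> 16 infected
Step 3: +10 new -> 26 infected
Step 4: +3 new -> 29 infected
Step 5: +2 new -> 31 infected
Step 6: +1 new -> 32 infected
Step 7: +1 new -> 33 infected
Step 8: +0 new -> 33 infected

Answer: 8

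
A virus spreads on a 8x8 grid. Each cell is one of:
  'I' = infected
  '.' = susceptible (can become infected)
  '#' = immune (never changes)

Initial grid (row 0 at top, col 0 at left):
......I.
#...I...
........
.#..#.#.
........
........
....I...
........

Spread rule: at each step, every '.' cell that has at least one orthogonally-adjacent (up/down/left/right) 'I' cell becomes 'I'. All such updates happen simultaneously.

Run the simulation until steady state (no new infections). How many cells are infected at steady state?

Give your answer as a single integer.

Answer: 60

Derivation:
Step 0 (initial): 3 infected
Step 1: +11 new -> 14 infected
Step 2: +13 new -> 27 infected
Step 3: +14 new -> 41 infected
Step 4: +11 new -> 52 infected
Step 5: +6 new -> 58 infected
Step 6: +2 new -> 60 infected
Step 7: +0 new -> 60 infected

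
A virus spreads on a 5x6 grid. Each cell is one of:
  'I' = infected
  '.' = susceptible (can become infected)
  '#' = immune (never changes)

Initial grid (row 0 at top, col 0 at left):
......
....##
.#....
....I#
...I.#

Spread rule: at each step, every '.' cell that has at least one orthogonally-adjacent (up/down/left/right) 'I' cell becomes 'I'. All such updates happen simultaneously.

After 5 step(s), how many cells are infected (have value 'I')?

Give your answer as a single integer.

Answer: 21

Derivation:
Step 0 (initial): 2 infected
Step 1: +4 new -> 6 infected
Step 2: +4 new -> 10 infected
Step 3: +4 new -> 14 infected
Step 4: +3 new -> 17 infected
Step 5: +4 new -> 21 infected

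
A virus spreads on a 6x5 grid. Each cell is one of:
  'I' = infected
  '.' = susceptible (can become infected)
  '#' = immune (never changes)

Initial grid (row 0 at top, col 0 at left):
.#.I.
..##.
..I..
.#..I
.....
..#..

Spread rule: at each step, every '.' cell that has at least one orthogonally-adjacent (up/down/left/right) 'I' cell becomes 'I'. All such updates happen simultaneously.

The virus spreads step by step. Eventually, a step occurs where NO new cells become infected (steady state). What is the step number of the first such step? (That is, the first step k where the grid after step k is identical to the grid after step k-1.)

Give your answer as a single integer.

Step 0 (initial): 3 infected
Step 1: +8 new -> 11 infected
Step 2: +6 new -> 17 infected
Step 3: +4 new -> 21 infected
Step 4: +3 new -> 24 infected
Step 5: +1 new -> 25 infected
Step 6: +0 new -> 25 infected

Answer: 6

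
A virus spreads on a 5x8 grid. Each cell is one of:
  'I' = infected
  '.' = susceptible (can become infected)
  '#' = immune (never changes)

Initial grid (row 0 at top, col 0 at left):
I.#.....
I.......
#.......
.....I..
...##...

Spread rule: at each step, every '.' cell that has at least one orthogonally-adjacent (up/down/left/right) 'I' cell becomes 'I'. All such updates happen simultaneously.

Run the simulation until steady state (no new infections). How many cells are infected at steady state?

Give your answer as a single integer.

Answer: 36

Derivation:
Step 0 (initial): 3 infected
Step 1: +6 new -> 9 infected
Step 2: +8 new -> 17 infected
Step 3: +10 new -> 27 infected
Step 4: +7 new -> 34 infected
Step 5: +2 new -> 36 infected
Step 6: +0 new -> 36 infected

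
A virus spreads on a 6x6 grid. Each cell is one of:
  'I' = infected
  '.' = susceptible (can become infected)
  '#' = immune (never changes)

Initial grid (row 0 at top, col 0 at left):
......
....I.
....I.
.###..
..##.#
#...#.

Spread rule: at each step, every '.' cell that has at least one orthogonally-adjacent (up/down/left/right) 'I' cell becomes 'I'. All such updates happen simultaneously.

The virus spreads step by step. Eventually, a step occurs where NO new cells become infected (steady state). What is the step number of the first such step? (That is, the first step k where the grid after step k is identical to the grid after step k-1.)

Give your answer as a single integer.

Answer: 11

Derivation:
Step 0 (initial): 2 infected
Step 1: +6 new -> 8 infected
Step 2: +6 new -> 14 infected
Step 3: +3 new -> 17 infected
Step 4: +3 new -> 20 infected
Step 5: +2 new -> 22 infected
Step 6: +1 new -> 23 infected
Step 7: +1 new -> 24 infected
Step 8: +1 new -> 25 infected
Step 9: +1 new -> 26 infected
Step 10: +1 new -> 27 infected
Step 11: +0 new -> 27 infected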